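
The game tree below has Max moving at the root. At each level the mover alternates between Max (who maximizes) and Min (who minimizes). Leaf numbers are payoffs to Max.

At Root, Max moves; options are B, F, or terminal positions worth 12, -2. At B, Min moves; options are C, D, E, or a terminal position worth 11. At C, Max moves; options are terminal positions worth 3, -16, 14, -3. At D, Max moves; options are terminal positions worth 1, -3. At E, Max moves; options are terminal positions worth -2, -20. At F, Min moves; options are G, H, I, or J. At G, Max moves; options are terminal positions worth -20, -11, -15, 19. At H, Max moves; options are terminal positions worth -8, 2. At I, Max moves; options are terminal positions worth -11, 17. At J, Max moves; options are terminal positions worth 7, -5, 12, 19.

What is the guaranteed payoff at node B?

-2

C: max(3, -16, 14, -3) = 14
D: max(1, -3) = 1
E: max(-2, -20) = -2
B: min(14, 1, -2, 11) = -2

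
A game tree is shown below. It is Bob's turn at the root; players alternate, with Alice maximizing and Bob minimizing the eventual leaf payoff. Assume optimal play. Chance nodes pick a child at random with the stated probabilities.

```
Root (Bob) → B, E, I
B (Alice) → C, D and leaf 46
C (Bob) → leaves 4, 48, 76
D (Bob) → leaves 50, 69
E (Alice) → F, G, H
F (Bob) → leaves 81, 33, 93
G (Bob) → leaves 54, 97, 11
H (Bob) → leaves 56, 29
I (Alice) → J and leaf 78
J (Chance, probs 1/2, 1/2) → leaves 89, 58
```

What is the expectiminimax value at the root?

33

C (Bob): min(4, 48, 76) = 4
D (Bob): min(50, 69) = 50
B (Alice): max(4, 50, 46) = 50
F (Bob): min(81, 33, 93) = 33
G (Bob): min(54, 97, 11) = 11
H (Bob): min(56, 29) = 29
E (Alice): max(33, 11, 29) = 33
J (Chance): 1/2·89 + 1/2·58 = 73.5
I (Alice): max(73.5, 78) = 78
Root (Bob): min(50, 33, 78) = 33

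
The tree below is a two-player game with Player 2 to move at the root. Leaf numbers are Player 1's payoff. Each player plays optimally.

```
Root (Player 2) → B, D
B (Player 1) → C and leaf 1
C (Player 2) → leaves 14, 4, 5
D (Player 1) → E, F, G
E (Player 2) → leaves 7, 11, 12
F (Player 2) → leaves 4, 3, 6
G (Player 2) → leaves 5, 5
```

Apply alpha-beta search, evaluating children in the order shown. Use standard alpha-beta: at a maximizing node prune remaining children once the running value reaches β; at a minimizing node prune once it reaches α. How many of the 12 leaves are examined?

C [α=-∞,β=+∞]: v=4
B [α=-∞,β=+∞]: v=4
E [α=-∞,β=4]: v=7
D [α=-∞,β=4]: v=7 after child 1 ≥ β → β-cutoff, skip 2
Root [α=-∞,β=+∞]: v=4
Leaves evaluated: 7 of 12.

7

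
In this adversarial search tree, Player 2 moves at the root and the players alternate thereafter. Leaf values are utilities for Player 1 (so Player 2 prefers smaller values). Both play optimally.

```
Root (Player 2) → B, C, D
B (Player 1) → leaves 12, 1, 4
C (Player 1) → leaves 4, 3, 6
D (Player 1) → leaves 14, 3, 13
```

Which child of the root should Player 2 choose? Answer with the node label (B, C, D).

C

B (Player 1): max(12, 1, 4) = 12
C (Player 1): max(4, 3, 6) = 6
D (Player 1): max(14, 3, 13) = 14
Root (Player 2): min(12, 6, 14) = 6
Player 2 picks the child with the lowest value: C (value 6).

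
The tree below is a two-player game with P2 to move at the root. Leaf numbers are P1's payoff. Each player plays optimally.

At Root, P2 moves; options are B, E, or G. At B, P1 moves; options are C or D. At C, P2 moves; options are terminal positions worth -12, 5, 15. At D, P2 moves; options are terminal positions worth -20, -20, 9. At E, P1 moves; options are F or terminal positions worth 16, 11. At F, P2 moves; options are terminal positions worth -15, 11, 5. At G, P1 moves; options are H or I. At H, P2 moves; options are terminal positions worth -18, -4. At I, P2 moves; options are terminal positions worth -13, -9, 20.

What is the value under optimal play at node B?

-12

C: min(-12, 5, 15) = -12
D: min(-20, -20, 9) = -20
B: max(-12, -20) = -12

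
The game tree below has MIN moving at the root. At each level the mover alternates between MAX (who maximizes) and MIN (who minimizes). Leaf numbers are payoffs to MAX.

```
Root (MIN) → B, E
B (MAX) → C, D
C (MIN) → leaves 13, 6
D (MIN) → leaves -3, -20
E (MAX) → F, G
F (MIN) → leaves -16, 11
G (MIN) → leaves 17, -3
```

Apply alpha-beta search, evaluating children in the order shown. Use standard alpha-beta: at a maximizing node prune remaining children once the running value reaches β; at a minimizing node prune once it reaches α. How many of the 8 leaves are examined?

7

C [α=-∞,β=+∞]: v=6
D [α=6,β=+∞]: v=-3 after child 1 ≤ α → α-cutoff, skip 1
B [α=-∞,β=+∞]: v=6
F [α=-∞,β=6]: v=-16
G [α=-16,β=6]: v=-3
E [α=-∞,β=6]: v=-3
Root [α=-∞,β=+∞]: v=-3
Leaves evaluated: 7 of 8.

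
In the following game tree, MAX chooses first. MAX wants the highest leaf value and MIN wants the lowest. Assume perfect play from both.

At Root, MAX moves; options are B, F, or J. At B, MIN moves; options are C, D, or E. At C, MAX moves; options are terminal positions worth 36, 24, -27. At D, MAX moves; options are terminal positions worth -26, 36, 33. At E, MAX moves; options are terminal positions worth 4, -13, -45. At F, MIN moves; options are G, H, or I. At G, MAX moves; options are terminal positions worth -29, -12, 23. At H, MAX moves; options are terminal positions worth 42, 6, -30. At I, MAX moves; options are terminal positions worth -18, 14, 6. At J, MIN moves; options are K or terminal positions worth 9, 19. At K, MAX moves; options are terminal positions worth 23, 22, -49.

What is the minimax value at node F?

14

G: max(-29, -12, 23) = 23
H: max(42, 6, -30) = 42
I: max(-18, 14, 6) = 14
F: min(23, 42, 14) = 14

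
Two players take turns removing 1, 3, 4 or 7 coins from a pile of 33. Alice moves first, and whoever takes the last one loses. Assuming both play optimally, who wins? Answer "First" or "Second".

Compute winning (W) and losing (L) positions by backward induction:
i:   0  1  2  3  4  5  6  7  8  9 10 11 12 13 14 15 16 17 18 19 20 21 22 23 24 25 26 27 28 29 30 31 32 33
     W  L  W  L  W  W  W  W  W  L  W  L  W  W  W  W  W  L  W  L  W  W  W  W  W  L  W  L  W  W  W  W  W  L
Position 33 is L, so the second player wins.

Second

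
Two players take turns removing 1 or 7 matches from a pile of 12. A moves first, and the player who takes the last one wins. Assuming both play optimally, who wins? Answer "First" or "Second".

Second

W/L table (W = player to move can force a win):
i:   0  1  2  3  4  5  6  7  8  9 10 11 12
     L  W  L  W  L  W  L  W  L  W  L  W  L
Position 12 is L, so the second player wins.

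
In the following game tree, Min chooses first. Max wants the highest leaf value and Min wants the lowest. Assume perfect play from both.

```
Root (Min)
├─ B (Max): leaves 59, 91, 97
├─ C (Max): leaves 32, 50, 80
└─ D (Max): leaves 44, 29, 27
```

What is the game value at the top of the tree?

44

B (Max): max(59, 91, 97) = 97
C (Max): max(32, 50, 80) = 80
D (Max): max(44, 29, 27) = 44
Root (Min): min(97, 80, 44) = 44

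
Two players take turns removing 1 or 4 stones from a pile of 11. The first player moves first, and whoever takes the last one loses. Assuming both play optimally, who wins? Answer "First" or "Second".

Second

W/L table (W = player to move can force a win):
i:   0  1  2  3  4  5  6  7  8  9 10 11
     W  L  W  L  W  W  L  W  L  W  W  L
Position 11 is L, so the second player wins.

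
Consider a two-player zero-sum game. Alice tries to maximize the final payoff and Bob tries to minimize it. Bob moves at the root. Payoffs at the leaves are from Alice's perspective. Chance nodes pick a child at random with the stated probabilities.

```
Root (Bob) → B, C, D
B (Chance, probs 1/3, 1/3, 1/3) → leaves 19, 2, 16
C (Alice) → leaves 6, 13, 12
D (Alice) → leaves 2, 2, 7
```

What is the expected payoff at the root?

B (Chance): 1/3·19 + 1/3·2 + 1/3·16 = 12.33
C (Alice): max(6, 13, 12) = 13
D (Alice): max(2, 2, 7) = 7
Root (Bob): min(12.33, 13, 7) = 7

7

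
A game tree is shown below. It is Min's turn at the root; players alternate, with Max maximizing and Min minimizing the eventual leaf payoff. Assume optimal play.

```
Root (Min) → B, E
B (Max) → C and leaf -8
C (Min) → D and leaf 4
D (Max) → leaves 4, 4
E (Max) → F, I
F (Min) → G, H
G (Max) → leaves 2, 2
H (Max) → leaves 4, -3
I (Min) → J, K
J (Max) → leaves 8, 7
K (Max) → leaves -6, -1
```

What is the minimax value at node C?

D: max(4, 4) = 4
C: min(4, 4) = 4

4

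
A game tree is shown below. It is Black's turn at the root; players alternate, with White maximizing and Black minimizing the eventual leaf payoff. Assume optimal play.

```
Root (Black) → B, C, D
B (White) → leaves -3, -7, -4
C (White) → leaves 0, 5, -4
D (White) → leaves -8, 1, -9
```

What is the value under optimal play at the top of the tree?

-3

B (White): max(-3, -7, -4) = -3
C (White): max(0, 5, -4) = 5
D (White): max(-8, 1, -9) = 1
Root (Black): min(-3, 5, 1) = -3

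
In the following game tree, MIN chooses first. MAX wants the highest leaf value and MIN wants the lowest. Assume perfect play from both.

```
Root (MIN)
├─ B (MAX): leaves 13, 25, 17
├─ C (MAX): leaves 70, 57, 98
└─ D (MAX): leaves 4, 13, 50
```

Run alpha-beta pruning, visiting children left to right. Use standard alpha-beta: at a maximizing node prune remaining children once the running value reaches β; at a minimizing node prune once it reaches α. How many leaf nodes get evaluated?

B [α=-∞,β=+∞]: v=25
C [α=-∞,β=25]: v=70 after child 1 ≥ β → β-cutoff, skip 2
D [α=-∞,β=25]: v=50
Root [α=-∞,β=+∞]: v=25
Leaves evaluated: 7 of 9.

7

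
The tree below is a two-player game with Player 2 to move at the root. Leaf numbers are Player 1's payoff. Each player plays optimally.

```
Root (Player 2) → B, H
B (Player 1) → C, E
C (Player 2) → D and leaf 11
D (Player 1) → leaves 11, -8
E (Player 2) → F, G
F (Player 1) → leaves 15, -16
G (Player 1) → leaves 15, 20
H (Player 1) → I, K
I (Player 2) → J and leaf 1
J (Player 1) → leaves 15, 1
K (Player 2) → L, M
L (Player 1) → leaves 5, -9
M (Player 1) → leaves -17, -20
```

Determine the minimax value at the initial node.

1

D (Player 1): max(11, -8) = 11
C (Player 2): min(11, 11) = 11
F (Player 1): max(15, -16) = 15
G (Player 1): max(15, 20) = 20
E (Player 2): min(15, 20) = 15
B (Player 1): max(11, 15) = 15
J (Player 1): max(15, 1) = 15
I (Player 2): min(15, 1) = 1
L (Player 1): max(5, -9) = 5
M (Player 1): max(-17, -20) = -17
K (Player 2): min(5, -17) = -17
H (Player 1): max(1, -17) = 1
Root (Player 2): min(15, 1) = 1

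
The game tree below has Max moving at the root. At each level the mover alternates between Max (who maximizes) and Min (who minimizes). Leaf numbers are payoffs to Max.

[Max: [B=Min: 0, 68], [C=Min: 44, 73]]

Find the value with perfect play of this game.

44

B (Min): min(0, 68) = 0
C (Min): min(44, 73) = 44
Root (Max): max(0, 44) = 44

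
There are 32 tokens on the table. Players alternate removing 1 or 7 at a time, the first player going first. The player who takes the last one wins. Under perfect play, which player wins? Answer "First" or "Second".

Second

W/L table (W = player to move can force a win):
i:   0  1  2  3  4  5  6  7  8  9 10 11 12 13 14 15 16 17 18 19 20 21 22 23 24 25 26 27 28 29 30 31 32
     L  W  L  W  L  W  L  W  L  W  L  W  L  W  L  W  L  W  L  W  L  W  L  W  L  W  L  W  L  W  L  W  L
Position 32 is L, so the second player wins.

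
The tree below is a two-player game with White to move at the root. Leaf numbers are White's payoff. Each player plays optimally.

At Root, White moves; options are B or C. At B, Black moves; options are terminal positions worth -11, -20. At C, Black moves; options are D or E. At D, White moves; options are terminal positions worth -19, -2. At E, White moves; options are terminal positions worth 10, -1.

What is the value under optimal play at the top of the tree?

B (Black): min(-11, -20) = -20
D (White): max(-19, -2) = -2
E (White): max(10, -1) = 10
C (Black): min(-2, 10) = -2
Root (White): max(-20, -2) = -2

-2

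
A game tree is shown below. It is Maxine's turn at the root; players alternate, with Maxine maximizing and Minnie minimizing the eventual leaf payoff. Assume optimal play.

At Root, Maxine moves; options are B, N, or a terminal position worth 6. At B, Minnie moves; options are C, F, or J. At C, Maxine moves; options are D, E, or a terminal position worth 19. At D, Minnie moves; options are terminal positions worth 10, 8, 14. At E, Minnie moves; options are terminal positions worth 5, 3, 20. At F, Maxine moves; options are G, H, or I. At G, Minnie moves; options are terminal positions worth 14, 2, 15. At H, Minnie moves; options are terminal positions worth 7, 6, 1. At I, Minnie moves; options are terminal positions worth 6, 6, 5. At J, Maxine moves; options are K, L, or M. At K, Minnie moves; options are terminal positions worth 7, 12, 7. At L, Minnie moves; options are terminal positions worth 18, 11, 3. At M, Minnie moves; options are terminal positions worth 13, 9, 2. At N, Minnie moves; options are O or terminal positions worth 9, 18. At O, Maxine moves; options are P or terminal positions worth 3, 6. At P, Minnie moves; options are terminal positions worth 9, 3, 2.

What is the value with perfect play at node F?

G: min(14, 2, 15) = 2
H: min(7, 6, 1) = 1
I: min(6, 6, 5) = 5
F: max(2, 1, 5) = 5

5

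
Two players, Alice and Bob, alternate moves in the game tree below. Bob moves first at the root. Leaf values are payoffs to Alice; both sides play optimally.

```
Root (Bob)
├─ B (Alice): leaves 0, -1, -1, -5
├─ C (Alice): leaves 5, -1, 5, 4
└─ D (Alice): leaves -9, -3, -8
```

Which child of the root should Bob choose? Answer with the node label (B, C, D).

D

B (Alice): max(0, -1, -1, -5) = 0
C (Alice): max(5, -1, 5, 4) = 5
D (Alice): max(-9, -3, -8) = -3
Root (Bob): min(0, 5, -3) = -3
Bob picks the child with the lowest value: D (value -3).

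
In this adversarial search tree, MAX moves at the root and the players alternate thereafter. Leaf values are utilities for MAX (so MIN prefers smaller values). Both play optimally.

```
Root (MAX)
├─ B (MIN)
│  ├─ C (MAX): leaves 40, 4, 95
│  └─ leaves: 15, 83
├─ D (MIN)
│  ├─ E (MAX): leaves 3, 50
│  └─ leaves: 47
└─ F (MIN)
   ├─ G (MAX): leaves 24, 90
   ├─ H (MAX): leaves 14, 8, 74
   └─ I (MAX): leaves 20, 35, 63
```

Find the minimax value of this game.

C (MAX): max(40, 4, 95) = 95
B (MIN): min(95, 15, 83) = 15
E (MAX): max(3, 50) = 50
D (MIN): min(50, 47) = 47
G (MAX): max(24, 90) = 90
H (MAX): max(14, 8, 74) = 74
I (MAX): max(20, 35, 63) = 63
F (MIN): min(90, 74, 63) = 63
Root (MAX): max(15, 47, 63) = 63

63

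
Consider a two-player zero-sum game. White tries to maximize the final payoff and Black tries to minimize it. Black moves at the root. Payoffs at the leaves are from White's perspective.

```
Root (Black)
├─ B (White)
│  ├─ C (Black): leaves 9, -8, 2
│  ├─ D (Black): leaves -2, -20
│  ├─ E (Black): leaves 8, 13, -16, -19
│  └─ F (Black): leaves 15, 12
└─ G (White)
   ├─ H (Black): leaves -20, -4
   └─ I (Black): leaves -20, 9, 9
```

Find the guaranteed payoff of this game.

C (Black): min(9, -8, 2) = -8
D (Black): min(-2, -20) = -20
E (Black): min(8, 13, -16, -19) = -19
F (Black): min(15, 12) = 12
B (White): max(-8, -20, -19, 12) = 12
H (Black): min(-20, -4) = -20
I (Black): min(-20, 9, 9) = -20
G (White): max(-20, -20) = -20
Root (Black): min(12, -20) = -20

-20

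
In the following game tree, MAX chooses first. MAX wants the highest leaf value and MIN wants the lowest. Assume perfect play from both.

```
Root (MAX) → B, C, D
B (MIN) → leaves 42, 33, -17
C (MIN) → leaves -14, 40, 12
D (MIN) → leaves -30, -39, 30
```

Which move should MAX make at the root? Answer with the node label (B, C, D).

B (MIN): min(42, 33, -17) = -17
C (MIN): min(-14, 40, 12) = -14
D (MIN): min(-30, -39, 30) = -39
Root (MAX): max(-17, -14, -39) = -14
MAX picks the child with the highest value: C (value -14).

C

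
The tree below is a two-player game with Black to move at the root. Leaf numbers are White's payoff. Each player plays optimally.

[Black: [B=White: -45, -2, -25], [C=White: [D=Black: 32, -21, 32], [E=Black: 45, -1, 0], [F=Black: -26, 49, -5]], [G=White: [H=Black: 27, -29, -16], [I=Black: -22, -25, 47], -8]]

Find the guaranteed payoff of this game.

B (White): max(-45, -2, -25) = -2
D (Black): min(32, -21, 32) = -21
E (Black): min(45, -1, 0) = -1
F (Black): min(-26, 49, -5) = -26
C (White): max(-21, -1, -26) = -1
H (Black): min(27, -29, -16) = -29
I (Black): min(-22, -25, 47) = -25
G (White): max(-29, -25, -8) = -8
Root (Black): min(-2, -1, -8) = -8

-8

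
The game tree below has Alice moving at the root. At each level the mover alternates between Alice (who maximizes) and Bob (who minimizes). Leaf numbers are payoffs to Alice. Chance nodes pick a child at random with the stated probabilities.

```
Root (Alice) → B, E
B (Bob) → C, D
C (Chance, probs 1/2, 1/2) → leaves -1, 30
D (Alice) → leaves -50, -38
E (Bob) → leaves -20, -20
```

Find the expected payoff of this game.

C (Chance): 1/2·-1 + 1/2·30 = 14.5
D (Alice): max(-50, -38) = -38
B (Bob): min(14.5, -38) = -38
E (Bob): min(-20, -20) = -20
Root (Alice): max(-38, -20) = -20

-20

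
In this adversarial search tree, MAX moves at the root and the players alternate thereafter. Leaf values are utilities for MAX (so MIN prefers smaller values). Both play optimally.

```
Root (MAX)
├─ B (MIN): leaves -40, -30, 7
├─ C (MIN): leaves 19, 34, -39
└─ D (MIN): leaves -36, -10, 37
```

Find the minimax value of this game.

B (MIN): min(-40, -30, 7) = -40
C (MIN): min(19, 34, -39) = -39
D (MIN): min(-36, -10, 37) = -36
Root (MAX): max(-40, -39, -36) = -36

-36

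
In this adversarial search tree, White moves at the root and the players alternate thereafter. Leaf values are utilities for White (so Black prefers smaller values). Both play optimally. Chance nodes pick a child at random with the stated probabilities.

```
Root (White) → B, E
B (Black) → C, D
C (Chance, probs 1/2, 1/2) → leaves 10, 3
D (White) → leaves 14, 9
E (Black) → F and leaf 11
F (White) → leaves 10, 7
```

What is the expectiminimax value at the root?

10

C (Chance): 1/2·10 + 1/2·3 = 6.5
D (White): max(14, 9) = 14
B (Black): min(6.5, 14) = 6.5
F (White): max(10, 7) = 10
E (Black): min(10, 11) = 10
Root (White): max(6.5, 10) = 10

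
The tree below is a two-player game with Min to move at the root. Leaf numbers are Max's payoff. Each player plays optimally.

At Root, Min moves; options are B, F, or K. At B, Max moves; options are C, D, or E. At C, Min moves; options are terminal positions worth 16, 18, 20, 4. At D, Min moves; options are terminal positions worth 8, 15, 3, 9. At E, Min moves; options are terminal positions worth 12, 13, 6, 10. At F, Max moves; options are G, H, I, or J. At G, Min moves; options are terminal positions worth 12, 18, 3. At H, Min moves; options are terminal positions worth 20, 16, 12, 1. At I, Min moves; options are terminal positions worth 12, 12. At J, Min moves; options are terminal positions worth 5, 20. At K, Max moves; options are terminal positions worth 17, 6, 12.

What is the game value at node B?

C: min(16, 18, 20, 4) = 4
D: min(8, 15, 3, 9) = 3
E: min(12, 13, 6, 10) = 6
B: max(4, 3, 6) = 6

6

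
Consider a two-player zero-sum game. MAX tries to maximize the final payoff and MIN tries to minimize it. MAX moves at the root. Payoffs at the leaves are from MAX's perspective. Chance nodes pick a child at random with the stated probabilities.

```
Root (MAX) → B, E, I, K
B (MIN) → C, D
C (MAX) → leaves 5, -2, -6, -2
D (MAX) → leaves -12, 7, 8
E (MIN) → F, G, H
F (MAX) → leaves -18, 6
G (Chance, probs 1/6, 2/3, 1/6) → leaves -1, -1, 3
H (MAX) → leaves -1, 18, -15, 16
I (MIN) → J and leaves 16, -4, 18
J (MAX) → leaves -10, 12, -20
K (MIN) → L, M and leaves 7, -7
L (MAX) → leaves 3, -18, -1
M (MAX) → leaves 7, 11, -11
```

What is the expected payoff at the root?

C (MAX): max(5, -2, -6, -2) = 5
D (MAX): max(-12, 7, 8) = 8
B (MIN): min(5, 8) = 5
F (MAX): max(-18, 6) = 6
G (Chance): 1/6·-1 + 2/3·-1 + 1/6·3 = -0.33
H (MAX): max(-1, 18, -15, 16) = 18
E (MIN): min(6, -0.33, 18) = -0.33
J (MAX): max(-10, 12, -20) = 12
I (MIN): min(12, 16, -4, 18) = -4
L (MAX): max(3, -18, -1) = 3
M (MAX): max(7, 11, -11) = 11
K (MIN): min(3, 11, 7, -7) = -7
Root (MAX): max(5, -0.33, -4, -7) = 5

5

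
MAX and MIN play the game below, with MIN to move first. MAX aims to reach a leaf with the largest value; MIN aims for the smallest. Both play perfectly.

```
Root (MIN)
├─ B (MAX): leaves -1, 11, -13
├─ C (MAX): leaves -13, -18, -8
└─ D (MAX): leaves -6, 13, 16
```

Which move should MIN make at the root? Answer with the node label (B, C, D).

C

B (MAX): max(-1, 11, -13) = 11
C (MAX): max(-13, -18, -8) = -8
D (MAX): max(-6, 13, 16) = 16
Root (MIN): min(11, -8, 16) = -8
MIN picks the child with the lowest value: C (value -8).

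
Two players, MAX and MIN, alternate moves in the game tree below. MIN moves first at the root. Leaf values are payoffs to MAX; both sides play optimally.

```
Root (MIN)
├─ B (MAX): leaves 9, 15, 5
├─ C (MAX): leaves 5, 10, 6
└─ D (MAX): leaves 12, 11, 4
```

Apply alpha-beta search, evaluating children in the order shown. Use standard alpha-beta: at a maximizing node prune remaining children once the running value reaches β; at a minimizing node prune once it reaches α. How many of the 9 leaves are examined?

7

B [α=-∞,β=+∞]: v=15
C [α=-∞,β=15]: v=10
D [α=-∞,β=10]: v=12 after child 1 ≥ β → β-cutoff, skip 2
Root [α=-∞,β=+∞]: v=10
Leaves evaluated: 7 of 9.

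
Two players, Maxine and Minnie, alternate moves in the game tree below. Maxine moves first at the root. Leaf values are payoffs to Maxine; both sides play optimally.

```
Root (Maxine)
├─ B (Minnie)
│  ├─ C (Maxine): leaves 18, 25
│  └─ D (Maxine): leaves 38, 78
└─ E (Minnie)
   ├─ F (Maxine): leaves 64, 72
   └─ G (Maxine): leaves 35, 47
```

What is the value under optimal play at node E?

47

F: max(64, 72) = 72
G: max(35, 47) = 47
E: min(72, 47) = 47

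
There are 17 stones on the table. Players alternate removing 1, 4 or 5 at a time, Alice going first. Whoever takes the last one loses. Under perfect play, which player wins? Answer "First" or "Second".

i:   0  1  2  3  4  5  6  7  8  9 10 11 12 13 14 15 16 17
     W  L  W  L  W  W  W  W  W  L  W  L  W  W  W  W  W  L
Position 17 is L, so the second player wins.

Second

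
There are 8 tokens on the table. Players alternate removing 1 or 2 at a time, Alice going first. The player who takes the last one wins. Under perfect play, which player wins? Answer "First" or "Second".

First

Mark each pile size as W (mover wins) or L (mover loses):
i:   0  1  2  3  4  5  6  7  8
     L  W  W  L  W  W  L  W  W
Position 8 is W, so the first player wins.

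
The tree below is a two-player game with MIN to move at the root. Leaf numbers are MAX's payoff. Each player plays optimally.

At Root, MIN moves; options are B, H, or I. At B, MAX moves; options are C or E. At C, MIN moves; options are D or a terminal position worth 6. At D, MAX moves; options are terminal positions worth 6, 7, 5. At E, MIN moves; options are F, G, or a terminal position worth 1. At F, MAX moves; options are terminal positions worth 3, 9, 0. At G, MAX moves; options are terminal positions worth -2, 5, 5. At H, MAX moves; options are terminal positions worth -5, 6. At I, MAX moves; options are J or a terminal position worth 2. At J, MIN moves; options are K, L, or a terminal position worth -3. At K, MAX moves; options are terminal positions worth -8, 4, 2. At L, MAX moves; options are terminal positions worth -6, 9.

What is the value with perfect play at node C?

D: max(6, 7, 5) = 7
C: min(7, 6) = 6

6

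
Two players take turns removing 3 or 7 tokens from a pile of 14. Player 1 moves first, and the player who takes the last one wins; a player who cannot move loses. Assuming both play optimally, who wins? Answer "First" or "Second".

Mark each pile size as W (mover wins) or L (mover loses):
i:   0  1  2  3  4  5  6  7  8  9 10 11 12 13 14
     L  L  L  W  W  W  L  W  W  W  L  L  L  W  W
Position 14 is W, so the first player wins.

First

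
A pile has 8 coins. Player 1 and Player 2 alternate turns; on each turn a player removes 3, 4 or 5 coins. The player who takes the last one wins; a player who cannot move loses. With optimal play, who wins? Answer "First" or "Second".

i:   0  1  2  3  4  5  6  7  8
     L  L  L  W  W  W  W  W  L
Position 8 is L, so the second player wins.

Second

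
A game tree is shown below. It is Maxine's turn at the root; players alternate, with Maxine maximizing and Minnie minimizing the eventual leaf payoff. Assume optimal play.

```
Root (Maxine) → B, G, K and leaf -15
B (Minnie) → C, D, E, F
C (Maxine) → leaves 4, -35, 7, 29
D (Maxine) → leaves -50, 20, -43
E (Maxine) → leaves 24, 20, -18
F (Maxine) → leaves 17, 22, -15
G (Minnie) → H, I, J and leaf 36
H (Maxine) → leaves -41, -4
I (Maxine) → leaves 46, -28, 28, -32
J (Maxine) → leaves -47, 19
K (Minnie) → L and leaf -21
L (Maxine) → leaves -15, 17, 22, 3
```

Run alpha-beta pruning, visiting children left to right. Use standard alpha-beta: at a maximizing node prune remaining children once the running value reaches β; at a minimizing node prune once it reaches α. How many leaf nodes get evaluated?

18

C [α=-∞,β=+∞]: v=29
D [α=-∞,β=29]: v=20
E [α=-∞,β=20]: v=24 after child 1 ≥ β → β-cutoff, skip 2
F [α=-∞,β=20]: v=22 after child 2 ≥ β → β-cutoff, skip 1
B [α=-∞,β=+∞]: v=20
H [α=20,β=+∞]: v=-4
G [α=20,β=+∞]: v=-4 after child 1 ≤ α → α-cutoff, skip 3
L [α=20,β=+∞]: v=22
K [α=20,β=+∞]: v=-21
Root [α=-∞,β=+∞]: v=20
Leaves evaluated: 18 of 28.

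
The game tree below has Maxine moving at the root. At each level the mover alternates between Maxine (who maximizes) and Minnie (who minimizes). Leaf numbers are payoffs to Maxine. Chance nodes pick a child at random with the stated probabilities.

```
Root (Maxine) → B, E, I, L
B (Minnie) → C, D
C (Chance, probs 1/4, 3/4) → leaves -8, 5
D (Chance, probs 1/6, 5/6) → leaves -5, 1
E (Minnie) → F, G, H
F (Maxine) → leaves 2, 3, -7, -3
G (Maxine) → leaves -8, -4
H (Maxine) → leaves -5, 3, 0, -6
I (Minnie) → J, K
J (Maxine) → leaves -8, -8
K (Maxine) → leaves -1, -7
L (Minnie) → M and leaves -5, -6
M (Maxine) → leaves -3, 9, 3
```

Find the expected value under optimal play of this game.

C (Chance): 1/4·-8 + 3/4·5 = 1.75
D (Chance): 1/6·-5 + 5/6·1 = 0
B (Minnie): min(1.75, 0) = 0
F (Maxine): max(2, 3, -7, -3) = 3
G (Maxine): max(-8, -4) = -4
H (Maxine): max(-5, 3, 0, -6) = 3
E (Minnie): min(3, -4, 3) = -4
J (Maxine): max(-8, -8) = -8
K (Maxine): max(-1, -7) = -1
I (Minnie): min(-8, -1) = -8
M (Maxine): max(-3, 9, 3) = 9
L (Minnie): min(9, -5, -6) = -6
Root (Maxine): max(0, -4, -8, -6) = 0

0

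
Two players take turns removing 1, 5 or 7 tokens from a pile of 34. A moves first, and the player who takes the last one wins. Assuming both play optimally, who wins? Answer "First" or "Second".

Second

Mark each pile size as W (mover wins) or L (mover loses):
i:   0  1  2  3  4  5  6  7  8  9 10 11 12 13 14 15 16 17 18 19 20 21 22 23 24 25 26 27 28 29 30 31 32 33 34
     L  W  L  W  L  W  L  W  L  W  L  W  L  W  L  W  L  W  L  W  L  W  L  W  L  W  L  W  L  W  L  W  L  W  L
Position 34 is L, so the second player wins.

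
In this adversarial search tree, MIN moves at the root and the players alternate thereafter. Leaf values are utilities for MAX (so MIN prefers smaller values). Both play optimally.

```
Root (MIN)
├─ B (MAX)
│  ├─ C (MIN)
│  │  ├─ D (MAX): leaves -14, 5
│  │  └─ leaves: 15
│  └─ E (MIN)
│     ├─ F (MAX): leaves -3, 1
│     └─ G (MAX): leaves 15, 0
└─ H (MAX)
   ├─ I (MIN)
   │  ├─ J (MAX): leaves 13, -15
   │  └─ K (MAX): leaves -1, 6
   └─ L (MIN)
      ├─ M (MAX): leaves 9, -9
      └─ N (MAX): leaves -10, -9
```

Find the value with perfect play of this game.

D (MAX): max(-14, 5) = 5
C (MIN): min(5, 15) = 5
F (MAX): max(-3, 1) = 1
G (MAX): max(15, 0) = 15
E (MIN): min(1, 15) = 1
B (MAX): max(5, 1) = 5
J (MAX): max(13, -15) = 13
K (MAX): max(-1, 6) = 6
I (MIN): min(13, 6) = 6
M (MAX): max(9, -9) = 9
N (MAX): max(-10, -9) = -9
L (MIN): min(9, -9) = -9
H (MAX): max(6, -9) = 6
Root (MIN): min(5, 6) = 5

5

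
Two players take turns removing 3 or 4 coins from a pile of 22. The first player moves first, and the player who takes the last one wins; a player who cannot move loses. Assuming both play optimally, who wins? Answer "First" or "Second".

W/L table (W = player to move can force a win):
i:   0  1  2  3  4  5  6  7  8  9 10 11 12 13 14 15 16 17 18 19 20 21 22
     L  L  L  W  W  W  W  L  L  L  W  W  W  W  L  L  L  W  W  W  W  L  L
Position 22 is L, so the second player wins.

Second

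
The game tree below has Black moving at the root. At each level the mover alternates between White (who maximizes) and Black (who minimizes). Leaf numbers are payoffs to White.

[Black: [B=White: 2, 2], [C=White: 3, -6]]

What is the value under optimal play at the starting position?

2

B (White): max(2, 2) = 2
C (White): max(3, -6) = 3
Root (Black): min(2, 3) = 2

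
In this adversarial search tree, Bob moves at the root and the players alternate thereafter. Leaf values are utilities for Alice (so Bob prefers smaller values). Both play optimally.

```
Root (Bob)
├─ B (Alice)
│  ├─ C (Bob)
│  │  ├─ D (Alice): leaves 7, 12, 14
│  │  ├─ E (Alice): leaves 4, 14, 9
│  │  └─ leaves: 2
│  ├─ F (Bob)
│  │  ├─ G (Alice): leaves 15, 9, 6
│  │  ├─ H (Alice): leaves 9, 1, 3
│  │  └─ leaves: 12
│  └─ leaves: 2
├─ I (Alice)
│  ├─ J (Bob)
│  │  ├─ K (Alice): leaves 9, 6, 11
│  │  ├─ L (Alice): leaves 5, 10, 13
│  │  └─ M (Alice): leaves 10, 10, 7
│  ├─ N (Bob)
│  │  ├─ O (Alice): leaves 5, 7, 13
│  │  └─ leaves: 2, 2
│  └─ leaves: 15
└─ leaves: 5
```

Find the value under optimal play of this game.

5

D (Alice): max(7, 12, 14) = 14
E (Alice): max(4, 14, 9) = 14
C (Bob): min(14, 14, 2) = 2
G (Alice): max(15, 9, 6) = 15
H (Alice): max(9, 1, 3) = 9
F (Bob): min(15, 9, 12) = 9
B (Alice): max(2, 9, 2) = 9
K (Alice): max(9, 6, 11) = 11
L (Alice): max(5, 10, 13) = 13
M (Alice): max(10, 10, 7) = 10
J (Bob): min(11, 13, 10) = 10
O (Alice): max(5, 7, 13) = 13
N (Bob): min(13, 2, 2) = 2
I (Alice): max(10, 2, 15) = 15
Root (Bob): min(9, 15, 5) = 5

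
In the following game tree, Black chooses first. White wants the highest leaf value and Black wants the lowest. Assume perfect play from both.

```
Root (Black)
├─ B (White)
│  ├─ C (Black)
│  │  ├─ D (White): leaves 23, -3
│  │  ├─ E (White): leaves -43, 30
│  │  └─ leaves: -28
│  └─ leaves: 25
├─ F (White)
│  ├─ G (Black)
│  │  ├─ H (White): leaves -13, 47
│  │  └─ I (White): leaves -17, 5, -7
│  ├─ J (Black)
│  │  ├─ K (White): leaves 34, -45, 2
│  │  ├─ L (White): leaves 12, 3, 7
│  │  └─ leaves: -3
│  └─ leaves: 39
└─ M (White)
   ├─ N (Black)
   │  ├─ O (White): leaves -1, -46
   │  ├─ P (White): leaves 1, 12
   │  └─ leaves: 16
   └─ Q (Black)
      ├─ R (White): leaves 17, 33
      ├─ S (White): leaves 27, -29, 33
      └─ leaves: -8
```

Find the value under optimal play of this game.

D (White): max(23, -3) = 23
E (White): max(-43, 30) = 30
C (Black): min(23, 30, -28) = -28
B (White): max(-28, 25) = 25
H (White): max(-13, 47) = 47
I (White): max(-17, 5, -7) = 5
G (Black): min(47, 5) = 5
K (White): max(34, -45, 2) = 34
L (White): max(12, 3, 7) = 12
J (Black): min(34, 12, -3) = -3
F (White): max(5, -3, 39) = 39
O (White): max(-1, -46) = -1
P (White): max(1, 12) = 12
N (Black): min(-1, 12, 16) = -1
R (White): max(17, 33) = 33
S (White): max(27, -29, 33) = 33
Q (Black): min(33, 33, -8) = -8
M (White): max(-1, -8) = -1
Root (Black): min(25, 39, -1) = -1

-1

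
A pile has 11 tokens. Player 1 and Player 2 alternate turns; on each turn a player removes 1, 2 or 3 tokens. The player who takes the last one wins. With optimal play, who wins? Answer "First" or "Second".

First

i:   0  1  2  3  4  5  6  7  8  9 10 11
     L  W  W  W  L  W  W  W  L  W  W  W
Position 11 is W, so the first player wins.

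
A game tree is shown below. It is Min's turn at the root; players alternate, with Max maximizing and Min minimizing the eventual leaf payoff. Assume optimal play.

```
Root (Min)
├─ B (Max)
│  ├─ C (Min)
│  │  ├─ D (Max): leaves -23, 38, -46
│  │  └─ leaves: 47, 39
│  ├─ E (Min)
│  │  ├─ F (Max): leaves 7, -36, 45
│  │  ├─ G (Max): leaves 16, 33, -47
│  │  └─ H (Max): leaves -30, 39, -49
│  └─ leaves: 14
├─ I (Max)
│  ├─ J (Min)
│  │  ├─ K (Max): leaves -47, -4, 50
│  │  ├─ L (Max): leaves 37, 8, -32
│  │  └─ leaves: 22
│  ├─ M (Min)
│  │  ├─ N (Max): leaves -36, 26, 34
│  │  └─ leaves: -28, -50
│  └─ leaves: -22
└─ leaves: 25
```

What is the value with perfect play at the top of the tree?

22

D (Max): max(-23, 38, -46) = 38
C (Min): min(38, 47, 39) = 38
F (Max): max(7, -36, 45) = 45
G (Max): max(16, 33, -47) = 33
H (Max): max(-30, 39, -49) = 39
E (Min): min(45, 33, 39) = 33
B (Max): max(38, 33, 14) = 38
K (Max): max(-47, -4, 50) = 50
L (Max): max(37, 8, -32) = 37
J (Min): min(50, 37, 22) = 22
N (Max): max(-36, 26, 34) = 34
M (Min): min(34, -28, -50) = -50
I (Max): max(22, -50, -22) = 22
Root (Min): min(38, 22, 25) = 22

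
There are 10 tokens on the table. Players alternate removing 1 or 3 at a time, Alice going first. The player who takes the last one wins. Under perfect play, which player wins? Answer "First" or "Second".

Mark each pile size as W (mover wins) or L (mover loses):
i:   0  1  2  3  4  5  6  7  8  9 10
     L  W  L  W  L  W  L  W  L  W  L
Position 10 is L, so the second player wins.

Second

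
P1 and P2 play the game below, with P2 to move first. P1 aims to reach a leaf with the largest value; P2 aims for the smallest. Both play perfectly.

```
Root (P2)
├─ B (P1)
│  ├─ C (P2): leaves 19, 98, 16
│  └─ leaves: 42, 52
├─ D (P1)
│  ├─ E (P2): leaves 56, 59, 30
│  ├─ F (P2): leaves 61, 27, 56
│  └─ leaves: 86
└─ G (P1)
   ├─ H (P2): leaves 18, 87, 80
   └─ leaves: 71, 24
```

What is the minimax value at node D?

E: min(56, 59, 30) = 30
F: min(61, 27, 56) = 27
D: max(30, 27, 86) = 86

86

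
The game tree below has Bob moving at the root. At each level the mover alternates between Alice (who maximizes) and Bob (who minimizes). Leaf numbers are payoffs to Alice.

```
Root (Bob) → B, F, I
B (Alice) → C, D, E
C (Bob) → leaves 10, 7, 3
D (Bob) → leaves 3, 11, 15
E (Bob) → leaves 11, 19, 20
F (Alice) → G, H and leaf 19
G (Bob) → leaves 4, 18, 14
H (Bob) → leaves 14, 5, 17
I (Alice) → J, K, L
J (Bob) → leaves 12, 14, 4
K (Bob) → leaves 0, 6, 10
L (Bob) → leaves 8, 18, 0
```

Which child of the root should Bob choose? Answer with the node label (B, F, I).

I

C (Bob): min(10, 7, 3) = 3
D (Bob): min(3, 11, 15) = 3
E (Bob): min(11, 19, 20) = 11
B (Alice): max(3, 3, 11) = 11
G (Bob): min(4, 18, 14) = 4
H (Bob): min(14, 5, 17) = 5
F (Alice): max(4, 5, 19) = 19
J (Bob): min(12, 14, 4) = 4
K (Bob): min(0, 6, 10) = 0
L (Bob): min(8, 18, 0) = 0
I (Alice): max(4, 0, 0) = 4
Root (Bob): min(11, 19, 4) = 4
Bob picks the child with the lowest value: I (value 4).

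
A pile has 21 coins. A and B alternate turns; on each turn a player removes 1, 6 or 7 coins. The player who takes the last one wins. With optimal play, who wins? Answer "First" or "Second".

Mark each pile size as W (mover wins) or L (mover loses):
i:   0  1  2  3  4  5  6  7  8  9 10 11 12 13 14 15 16 17 18 19 20 21
     L  W  L  W  L  W  W  W  W  W  W  W  L  W  L  W  L  W  W  W  W  W
Position 21 is W, so the first player wins.

First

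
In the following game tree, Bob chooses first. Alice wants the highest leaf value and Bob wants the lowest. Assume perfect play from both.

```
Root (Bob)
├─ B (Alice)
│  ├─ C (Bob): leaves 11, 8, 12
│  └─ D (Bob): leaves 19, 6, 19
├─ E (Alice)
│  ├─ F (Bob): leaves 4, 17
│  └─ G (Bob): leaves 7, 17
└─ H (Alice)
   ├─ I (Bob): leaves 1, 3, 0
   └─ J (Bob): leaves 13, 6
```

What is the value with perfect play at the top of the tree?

6

C (Bob): min(11, 8, 12) = 8
D (Bob): min(19, 6, 19) = 6
B (Alice): max(8, 6) = 8
F (Bob): min(4, 17) = 4
G (Bob): min(7, 17) = 7
E (Alice): max(4, 7) = 7
I (Bob): min(1, 3, 0) = 0
J (Bob): min(13, 6) = 6
H (Alice): max(0, 6) = 6
Root (Bob): min(8, 7, 6) = 6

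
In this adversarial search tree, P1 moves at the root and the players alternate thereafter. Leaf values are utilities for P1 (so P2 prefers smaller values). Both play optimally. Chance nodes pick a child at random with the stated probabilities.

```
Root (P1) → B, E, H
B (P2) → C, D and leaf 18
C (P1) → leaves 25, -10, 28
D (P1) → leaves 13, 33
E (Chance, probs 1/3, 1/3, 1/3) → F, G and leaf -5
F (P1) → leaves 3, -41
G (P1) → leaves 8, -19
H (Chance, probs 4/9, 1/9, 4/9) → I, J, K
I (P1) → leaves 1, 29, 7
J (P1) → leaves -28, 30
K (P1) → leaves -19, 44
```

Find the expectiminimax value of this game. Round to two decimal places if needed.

35.78

C (P1): max(25, -10, 28) = 28
D (P1): max(13, 33) = 33
B (P2): min(28, 33, 18) = 18
F (P1): max(3, -41) = 3
G (P1): max(8, -19) = 8
E (Chance): 1/3·3 + 1/3·8 + 1/3·-5 = 2
I (P1): max(1, 29, 7) = 29
J (P1): max(-28, 30) = 30
K (P1): max(-19, 44) = 44
H (Chance): 4/9·29 + 1/9·30 + 4/9·44 = 35.78
Root (P1): max(18, 2, 35.78) = 35.78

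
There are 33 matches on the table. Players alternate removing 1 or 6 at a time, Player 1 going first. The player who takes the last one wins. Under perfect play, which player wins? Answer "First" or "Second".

First

W/L table (W = player to move can force a win):
i:   0  1  2  3  4  5  6  7  8  9 10 11 12 13 14 15 16 17 18 19 20 21 22 23 24 25 26 27 28 29 30 31 32 33
     L  W  L  W  L  W  W  L  W  L  W  L  W  W  L  W  L  W  L  W  W  L  W  L  W  L  W  W  L  W  L  W  L  W
Position 33 is W, so the first player wins.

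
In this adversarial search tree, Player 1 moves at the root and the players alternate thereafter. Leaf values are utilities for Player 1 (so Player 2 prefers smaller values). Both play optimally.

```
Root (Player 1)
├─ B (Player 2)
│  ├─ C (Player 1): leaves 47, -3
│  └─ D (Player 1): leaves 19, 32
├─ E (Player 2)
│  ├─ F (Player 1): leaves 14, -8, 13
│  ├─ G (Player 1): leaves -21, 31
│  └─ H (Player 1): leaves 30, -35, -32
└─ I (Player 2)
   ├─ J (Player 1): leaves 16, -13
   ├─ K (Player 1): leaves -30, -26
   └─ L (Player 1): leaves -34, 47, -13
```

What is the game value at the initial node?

32

C (Player 1): max(47, -3) = 47
D (Player 1): max(19, 32) = 32
B (Player 2): min(47, 32) = 32
F (Player 1): max(14, -8, 13) = 14
G (Player 1): max(-21, 31) = 31
H (Player 1): max(30, -35, -32) = 30
E (Player 2): min(14, 31, 30) = 14
J (Player 1): max(16, -13) = 16
K (Player 1): max(-30, -26) = -26
L (Player 1): max(-34, 47, -13) = 47
I (Player 2): min(16, -26, 47) = -26
Root (Player 1): max(32, 14, -26) = 32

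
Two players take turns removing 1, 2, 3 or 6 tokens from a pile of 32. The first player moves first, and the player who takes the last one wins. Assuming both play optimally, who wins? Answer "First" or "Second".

i:   0  1  2  3  4  5  6  7  8  9 10 11 12 13 14 15 16 17 18 19 20 21 22 23 24 25 26 27 28 29 30 31 32
     L  W  W  W  L  W  W  W  L  W  W  W  L  W  W  W  L  W  W  W  L  W  W  W  L  W  W  W  L  W  W  W  L
Position 32 is L, so the second player wins.

Second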